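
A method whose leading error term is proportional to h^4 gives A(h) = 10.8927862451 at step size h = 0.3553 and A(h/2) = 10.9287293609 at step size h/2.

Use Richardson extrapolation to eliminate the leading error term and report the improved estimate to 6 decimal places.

Method order is 4; weight 2^4 = 16.
16*10.9287293609 = 174.8596697744; 174.8596697744 − 10.8927862451 = 163.9668835293
Denominator 16 − 1 = 15.
R = 163.9668835293/15 = 10.9311255686

10.931126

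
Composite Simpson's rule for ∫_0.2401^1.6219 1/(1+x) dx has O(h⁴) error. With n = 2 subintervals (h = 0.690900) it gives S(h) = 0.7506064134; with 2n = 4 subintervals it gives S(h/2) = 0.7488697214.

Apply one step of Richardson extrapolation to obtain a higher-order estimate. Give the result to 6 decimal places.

With r = 4 the leading error scales as h^4, so the weight is 2^4 = 16.
16·0.7488697214 = 11.9819155424; 11.9819155424 − 0.7506064134 = 11.2313091290
Denominator 16 − 1 = 15.
R = 11.2313091290/15 = 0.7487539419
Shift from A(h/2): −0.0001157795.

0.748754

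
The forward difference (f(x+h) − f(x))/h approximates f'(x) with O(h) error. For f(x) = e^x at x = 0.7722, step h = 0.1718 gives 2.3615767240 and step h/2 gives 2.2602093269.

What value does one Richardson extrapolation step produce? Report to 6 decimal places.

2.158842

With r = 1 the leading error scales as h^1, so the weight is 2^1 = 2.
2·2.2602093269 = 4.5204186538; 4.5204186538 − 2.3615767240 = 2.1588419298
Denominator 2 − 1 = 1.
2.1588419298 ÷ 1 = 2.1588419298
Correction |R − A(h/2)| = 1.014e-01; gap |A(h/2) − A(h)| = 1.014e-01.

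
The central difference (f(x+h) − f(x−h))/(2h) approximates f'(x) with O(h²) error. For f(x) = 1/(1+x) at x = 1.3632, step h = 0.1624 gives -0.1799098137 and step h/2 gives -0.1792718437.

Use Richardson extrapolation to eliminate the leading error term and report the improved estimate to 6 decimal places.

Order 2 gives 2^r = 4 and 2^r − 1 = 3.
Weighted: (-0.7170873748) − (-0.1799098137) = -0.5371775611
Denominator 4 − 1 = 3.
So the Richardson estimate is -0.1790591870.
Shift from A(h/2): +0.0002126567.

-0.179059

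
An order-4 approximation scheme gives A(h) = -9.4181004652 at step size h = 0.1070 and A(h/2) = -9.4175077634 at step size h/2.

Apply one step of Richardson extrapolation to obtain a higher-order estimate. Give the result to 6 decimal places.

-9.417468

With r = 4 the leading error scales as h^4, so the weight is 2^4 = 16.
Numerator 16*A(h/2) − A(h) = 16*(-9.4175077634) − (-9.4181004652) = -141.2620237492
Divide by 2^4 − 1 = 15.
(16*(-9.4175077634) − (-9.4181004652))/(16 − 1) = -9.4174682499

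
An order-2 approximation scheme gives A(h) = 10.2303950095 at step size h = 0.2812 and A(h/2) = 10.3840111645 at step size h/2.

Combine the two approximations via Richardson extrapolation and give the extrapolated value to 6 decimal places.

10.435217

Order 2 gives 2^r = 4 and 2^r − 1 = 3.
Numerator 4·A(h/2) − A(h) = 4·10.3840111645 − 10.2303950095 = 31.3056496485
Divide by 2^2 − 1 = 3.
So the Richardson estimate is 10.4352165495.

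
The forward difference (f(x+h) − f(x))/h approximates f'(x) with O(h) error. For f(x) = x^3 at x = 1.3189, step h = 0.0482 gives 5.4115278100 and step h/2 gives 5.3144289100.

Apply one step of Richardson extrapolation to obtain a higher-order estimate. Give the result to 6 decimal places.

5.217330

Method order is 1; weight 2^1 = 2.
2·5.3144289100 = 10.6288578200; subtract 5.4115278100 → 5.2173300100
R = 5.2173300100/1 = 5.2173300100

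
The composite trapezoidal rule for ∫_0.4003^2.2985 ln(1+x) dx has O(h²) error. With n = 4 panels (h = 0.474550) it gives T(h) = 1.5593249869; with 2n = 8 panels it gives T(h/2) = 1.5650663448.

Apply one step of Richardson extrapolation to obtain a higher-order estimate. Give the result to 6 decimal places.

Error is O(h^2); halving h shrinks it by 2^2 = 4.
4×1.5650663448 = 6.2602653792; subtract 1.5593249869 → 4.7009403923
Divide by 2^2 − 1 = 3.
Extrapolated: 4.7009403923 / 3 = 1.5669801308
Correction |R − A(h/2)| = 1.914e-03; gap |A(h/2) − A(h)| = 5.741e-03.

1.566980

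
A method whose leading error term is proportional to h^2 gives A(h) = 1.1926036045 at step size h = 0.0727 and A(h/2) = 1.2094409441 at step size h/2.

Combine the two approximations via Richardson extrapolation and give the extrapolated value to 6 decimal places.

1.215053

Leading term ∝ h^2; use weight 4 = 2^2.
Top: 4(1.2094409441) − (1.1926036045) = 3.6451601719
3.6451601719 ÷ 3 = 1.2150533906
Correction |R − A(h/2)| = 5.612e-03; gap |A(h/2) − A(h)| = 1.684e-02.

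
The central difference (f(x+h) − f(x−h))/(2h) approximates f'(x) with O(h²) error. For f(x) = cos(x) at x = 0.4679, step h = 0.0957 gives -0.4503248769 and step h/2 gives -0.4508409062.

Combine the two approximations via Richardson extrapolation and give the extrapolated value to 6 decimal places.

The method has order 2: 2^2 = 4.
4*(-0.4508409062) − (-0.4503248769) = -1.3530387479
Denominator 4 − 1 = 3.
R = (-1.3530387479)/3 = -0.4510129160
Correction |R − A(h/2)| = 1.720e-04; gap |A(h/2) − A(h)| = 5.160e-04.

-0.451013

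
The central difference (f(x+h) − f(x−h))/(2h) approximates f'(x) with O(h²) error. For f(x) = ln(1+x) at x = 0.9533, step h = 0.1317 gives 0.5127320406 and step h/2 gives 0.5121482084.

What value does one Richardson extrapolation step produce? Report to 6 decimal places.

0.511954

Leading term ∝ h^2; use weight 4 = 2^2.
Top: 4(0.5121482084) − (0.5127320406) = 1.5358607930
Divide by 2^2 − 1 = 3.
Result: 0.5119535977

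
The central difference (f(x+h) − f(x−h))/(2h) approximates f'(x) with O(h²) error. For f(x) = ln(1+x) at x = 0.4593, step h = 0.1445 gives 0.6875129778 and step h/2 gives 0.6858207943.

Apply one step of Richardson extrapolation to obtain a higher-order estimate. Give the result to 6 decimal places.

0.685257

Leading term ∝ h^2; use weight 4 = 2^2.
2^2 × A(h/2) = 2.7432831772; minus A(h) gives 2.0557701994.
2.0557701994 ÷ 3 = 0.6852567331
Correction |R − A(h/2)| = 5.641e-04; gap |A(h/2) − A(h)| = 1.692e-03.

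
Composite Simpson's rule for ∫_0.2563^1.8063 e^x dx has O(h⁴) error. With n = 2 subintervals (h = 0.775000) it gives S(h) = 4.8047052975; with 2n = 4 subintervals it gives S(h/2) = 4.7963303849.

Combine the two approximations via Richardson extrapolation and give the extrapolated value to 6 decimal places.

4.795772

Order 4 gives 2^r = 16 and 2^r − 1 = 15.
Top: 16(4.7963303849) − (4.8047052975) = 71.9365808609
Denominator 16 − 1 = 15.
(16×4.7963303849 − 4.8047052975)/(16 − 1) = 4.7957720574
Correction |R − A(h/2)| = 5.583e-04; gap |A(h/2) − A(h)| = 8.375e-03.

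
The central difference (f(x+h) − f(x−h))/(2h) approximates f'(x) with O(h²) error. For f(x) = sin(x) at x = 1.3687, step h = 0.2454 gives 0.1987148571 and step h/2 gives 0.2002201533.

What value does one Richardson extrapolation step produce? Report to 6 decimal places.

0.200722

Error is O(h^2); halving h shrinks it by 2^2 = 4.
4·0.2002201533 = 0.8008806132; 0.8008806132 − 0.1987148571 = 0.6021657561
Divide by 2^2 − 1 = 3.
Extrapolated: 0.6021657561 / 3 = 0.2007219187
Shift from A(h/2): +0.0005017654.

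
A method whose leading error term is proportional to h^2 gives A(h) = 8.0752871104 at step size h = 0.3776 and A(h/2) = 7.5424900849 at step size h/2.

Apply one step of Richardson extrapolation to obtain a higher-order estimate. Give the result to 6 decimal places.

The method has order 2: 2^2 = 4.
Top: 4(7.5424900849) − (8.0752871104) = 22.0946732292
Denominator 4 − 1 = 3.
So the Richardson estimate is 7.3648910764.

7.364891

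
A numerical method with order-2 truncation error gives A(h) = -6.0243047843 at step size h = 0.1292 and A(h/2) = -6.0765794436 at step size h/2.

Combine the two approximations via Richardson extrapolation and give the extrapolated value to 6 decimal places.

-6.094004

With r = 2 the leading error scales as h^2, so the weight is 2^2 = 4.
Top: 4(-6.0765794436) − (-6.0243047843) = -18.2820129901
Extrapolated: (-18.2820129901) / 3 = -6.0940043300
Gap between inputs: 5.227e-02; correction applied: −0.0174248864.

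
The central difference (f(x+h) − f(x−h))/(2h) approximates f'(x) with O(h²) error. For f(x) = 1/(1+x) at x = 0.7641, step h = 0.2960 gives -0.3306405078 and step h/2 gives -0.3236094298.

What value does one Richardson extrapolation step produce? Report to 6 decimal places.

With r = 2 the leading error scales as h^2, so the weight is 2^2 = 4.
Numerator 4 × A(h/2) − A(h) = 4 × (-0.3236094298) − (-0.3306405078) = -0.9637972114
Denominator 4 − 1 = 3.
So the Richardson estimate is -0.3212657371.

-0.321266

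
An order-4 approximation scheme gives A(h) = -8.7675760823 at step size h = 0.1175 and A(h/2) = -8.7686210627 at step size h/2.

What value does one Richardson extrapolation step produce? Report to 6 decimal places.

-8.768691

r = 4: numerator weight 16, denominator 15.
16 × (-8.7686210627) = -140.2979370032; (-140.2979370032) − (-8.7675760823) = -131.5303609209
Divide by 2^4 − 1 = 15.
(16 × (-8.7686210627) − (-8.7675760823))/(16 − 1) = -8.7686907281
Gap between inputs: 1.045e-03; correction applied: −0.0000696654.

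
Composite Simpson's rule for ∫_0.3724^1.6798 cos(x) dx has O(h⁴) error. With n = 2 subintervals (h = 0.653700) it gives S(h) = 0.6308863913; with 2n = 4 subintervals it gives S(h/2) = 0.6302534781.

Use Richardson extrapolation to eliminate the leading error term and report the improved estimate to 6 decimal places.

r = 4, so 2^r = 16.
16*0.6302534781 − 0.6308863913 = 9.4531692583
Denominator 16 − 1 = 15.
Extrapolated: 9.4531692583 / 15 = 0.6302112839

0.630211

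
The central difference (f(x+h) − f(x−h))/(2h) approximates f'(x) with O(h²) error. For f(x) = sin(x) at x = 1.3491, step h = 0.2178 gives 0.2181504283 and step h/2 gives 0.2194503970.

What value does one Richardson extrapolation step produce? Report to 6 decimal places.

0.219884

Order 2 gives 2^r = 4 and 2^r − 1 = 3.
A(h/2) − A(h) = 0.2194503970 − 0.2181504283 = 0.0012999687
Correction (A(h/2) − A(h))/(4 − 1) = 0.0012999687/3 = 0.0004333229
R = A(h/2) + (A(h/2) − A(h))/3 = 0.2194503970 + 0.0004333229 = 0.2198837199
Shift from A(h/2): +0.0004333229.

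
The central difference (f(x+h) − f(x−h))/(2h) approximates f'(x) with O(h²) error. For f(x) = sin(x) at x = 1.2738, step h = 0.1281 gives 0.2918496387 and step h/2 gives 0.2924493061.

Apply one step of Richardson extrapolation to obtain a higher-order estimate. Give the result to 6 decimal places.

Method order is 2; weight 2^2 = 4.
Top: 4(0.2924493061) − (0.2918496387) = 0.8779475857
Extrapolated: 0.8779475857 / 3 = 0.2926491952
Gap between inputs: 5.997e-04; correction applied: +0.0001998891.

0.292649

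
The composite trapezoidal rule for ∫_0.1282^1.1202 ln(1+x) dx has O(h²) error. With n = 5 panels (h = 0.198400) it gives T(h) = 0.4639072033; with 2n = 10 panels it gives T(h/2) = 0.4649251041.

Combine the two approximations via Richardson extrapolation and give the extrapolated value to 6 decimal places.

0.465264

Error is O(h^2); halving h shrinks it by 2^2 = 4.
Weighted: 1.8597004164 − 0.4639072033 = 1.3957932131
(4 × 0.4649251041 − 0.4639072033)/(4 − 1) = 0.4652644044
Shift from A(h/2): +0.0003393003.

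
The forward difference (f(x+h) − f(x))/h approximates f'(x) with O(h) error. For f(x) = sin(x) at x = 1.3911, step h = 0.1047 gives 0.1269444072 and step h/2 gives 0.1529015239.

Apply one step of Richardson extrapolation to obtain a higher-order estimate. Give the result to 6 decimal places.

0.178859

Error is O(h^1); halving h shrinks it by 2^1 = 2.
Numerator 2·A(h/2) − A(h) = 2·0.1529015239 − 0.1269444072 = 0.1788586406
0.1788586406 ÷ 1 = 0.1788586406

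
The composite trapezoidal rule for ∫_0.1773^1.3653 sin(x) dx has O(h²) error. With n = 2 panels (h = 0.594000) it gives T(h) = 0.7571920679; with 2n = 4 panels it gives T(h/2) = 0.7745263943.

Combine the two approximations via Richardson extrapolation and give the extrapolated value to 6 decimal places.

0.780305

Method order is 2; weight 2^2 = 4.
Top: 4(0.7745263943) − (0.7571920679) = 2.3409135093
Denominator 4 − 1 = 3.
So the Richardson estimate is 0.7803045031.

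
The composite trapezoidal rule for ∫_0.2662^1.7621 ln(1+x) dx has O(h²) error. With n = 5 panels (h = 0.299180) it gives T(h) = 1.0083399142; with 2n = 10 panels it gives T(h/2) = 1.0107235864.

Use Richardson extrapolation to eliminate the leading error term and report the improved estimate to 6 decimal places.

1.011518

The method has order 2: 2^2 = 4.
4*1.0107235864 = 4.0428943456; subtract 1.0083399142 → 3.0345544314
Divide by 2^2 − 1 = 3.
Extrapolated: 3.0345544314 / 3 = 1.0115181438
Gap between inputs: 2.384e-03; correction applied: +0.0007945574.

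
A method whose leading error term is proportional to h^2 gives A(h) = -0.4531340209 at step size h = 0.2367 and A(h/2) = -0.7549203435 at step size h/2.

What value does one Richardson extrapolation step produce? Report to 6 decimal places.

Error is O(h^2); halving h shrinks it by 2^2 = 4.
Difference of the inputs: -0.7549203435 − (-0.4531340209) = -0.3017863226
Divide by 2^2 − 1 = 3: (-0.3017863226)/3 = -0.1005954409
R = -0.7549203435 − 0.1005954409 = -0.8555157844
Correction |R − A(h/2)| = 1.006e-01; gap |A(h/2) − A(h)| = 3.018e-01.

-0.855516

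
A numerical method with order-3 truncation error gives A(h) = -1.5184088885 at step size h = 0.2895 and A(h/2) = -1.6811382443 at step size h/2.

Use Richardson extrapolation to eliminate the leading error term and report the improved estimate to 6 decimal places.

Method order is 3; weight 2^3 = 8.
Top: 8(-1.6811382443) − (-1.5184088885) = -11.9306970659
Divide by 2^3 − 1 = 7.
(-11.9306970659) ÷ 7 = -1.7043852951
Gap between inputs: 1.627e-01; correction applied: −0.0232470508.

-1.704385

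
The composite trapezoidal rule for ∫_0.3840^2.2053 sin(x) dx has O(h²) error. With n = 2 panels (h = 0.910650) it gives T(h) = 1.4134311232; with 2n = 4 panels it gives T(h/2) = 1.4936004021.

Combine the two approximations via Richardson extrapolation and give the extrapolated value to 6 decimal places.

1.520323

Order 2 gives 2^r = 4 and 2^r − 1 = 3.
4·1.4936004021 = 5.9744016084; 5.9744016084 − 1.4134311232 = 4.5609704852
Denominator 4 − 1 = 3.
Result: 1.5203234951
Gap between inputs: 8.017e-02; correction applied: +0.0267230930.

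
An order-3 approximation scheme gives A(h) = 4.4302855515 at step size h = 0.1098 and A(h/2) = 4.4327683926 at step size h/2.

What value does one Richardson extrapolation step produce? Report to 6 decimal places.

r = 3: numerator weight 8, denominator 7.
2^3·A(h/2) = 35.4621471408; minus A(h) gives 31.0318615893.
R = 31.0318615893/7 = 4.4331230842

4.433123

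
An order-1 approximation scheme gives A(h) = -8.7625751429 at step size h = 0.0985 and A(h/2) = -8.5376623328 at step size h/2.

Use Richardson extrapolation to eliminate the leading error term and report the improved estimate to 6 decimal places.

r = 1: numerator weight 2, denominator 1.
A(h/2) − A(h) = -8.5376623328 − (-8.7625751429) = 0.2249128101
Divide by 2^1 − 1 = 1: 0.2249128101/1 = 0.2249128101
R = -8.5376623328 + 0.2249128101 = -8.3127495227

-8.312750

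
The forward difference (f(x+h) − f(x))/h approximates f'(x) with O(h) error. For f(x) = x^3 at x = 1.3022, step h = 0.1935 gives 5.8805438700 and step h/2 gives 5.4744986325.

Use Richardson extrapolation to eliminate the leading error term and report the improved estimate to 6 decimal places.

The method has order 1: 2^1 = 2.
Weighted: 10.9489972650 − 5.8805438700 = 5.0684533950
Denominator 2 − 1 = 1.
Result: 5.0684533950

5.068453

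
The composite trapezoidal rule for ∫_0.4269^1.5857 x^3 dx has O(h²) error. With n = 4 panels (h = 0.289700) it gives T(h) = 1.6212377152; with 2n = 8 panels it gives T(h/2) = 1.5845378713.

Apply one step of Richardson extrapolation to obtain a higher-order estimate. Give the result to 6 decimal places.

r = 2: numerator weight 4, denominator 3.
Weighted: 6.3381514852 − 1.6212377152 = 4.7169137700
Extrapolated: 4.7169137700 / 3 = 1.5723045900

1.572305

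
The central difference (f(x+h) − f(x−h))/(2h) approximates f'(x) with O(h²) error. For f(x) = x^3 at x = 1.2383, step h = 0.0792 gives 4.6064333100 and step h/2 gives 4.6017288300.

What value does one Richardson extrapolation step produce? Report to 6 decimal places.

4.600161

Error is O(h^2); halving h shrinks it by 2^2 = 4.
4 × 4.6017288300 = 18.4069153200; subtract 4.6064333100 → 13.8004820100
Denominator 4 − 1 = 3.
So the Richardson estimate is 4.6001606700.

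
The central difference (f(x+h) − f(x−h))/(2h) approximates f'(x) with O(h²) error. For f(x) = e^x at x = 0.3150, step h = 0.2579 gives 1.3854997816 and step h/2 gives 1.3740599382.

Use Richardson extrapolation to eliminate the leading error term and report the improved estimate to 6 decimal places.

1.370247

The method has order 2: 2^2 = 4.
4*1.3740599382 − 1.3854997816 = 4.1107399712
Divide by 2^2 − 1 = 3.
R = 4.1107399712/3 = 1.3702466571
Shift from A(h/2): −0.0038132811.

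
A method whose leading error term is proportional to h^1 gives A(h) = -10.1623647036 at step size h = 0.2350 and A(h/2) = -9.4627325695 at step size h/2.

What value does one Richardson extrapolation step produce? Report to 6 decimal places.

-8.763100

r = 1: numerator weight 2, denominator 1.
Numerator 2 × A(h/2) − A(h) = 2 × (-9.4627325695) − (-10.1623647036) = -8.7631004354
Divide by 2^1 − 1 = 1.
Extrapolated: (-8.7631004354) / 1 = -8.7631004354
Shift from A(h/2): +0.6996321341.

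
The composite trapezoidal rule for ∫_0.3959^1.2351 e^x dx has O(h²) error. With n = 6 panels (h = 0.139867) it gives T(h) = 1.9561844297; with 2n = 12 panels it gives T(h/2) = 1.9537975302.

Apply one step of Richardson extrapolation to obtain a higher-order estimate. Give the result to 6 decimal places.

Method order is 2; weight 2^2 = 4.
4×1.9537975302 = 7.8151901208; 7.8151901208 − 1.9561844297 = 5.8590056911
Divide by 2^2 − 1 = 3.
(4×1.9537975302 − 1.9561844297)/(4 − 1) = 1.9530018970
Correction |R − A(h/2)| = 7.956e-04; gap |A(h/2) − A(h)| = 2.387e-03.

1.953002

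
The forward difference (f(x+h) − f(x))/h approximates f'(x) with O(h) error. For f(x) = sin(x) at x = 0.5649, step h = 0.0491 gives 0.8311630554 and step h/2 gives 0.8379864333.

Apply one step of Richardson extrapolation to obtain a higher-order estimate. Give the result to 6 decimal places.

0.844810

Order 1 gives 2^r = 2 and 2^r − 1 = 1.
Weighted: 1.6759728666 − 0.8311630554 = 0.8448098112
Denominator 2 − 1 = 1.
0.8448098112 ÷ 1 = 0.8448098112
Correction |R − A(h/2)| = 6.823e-03; gap |A(h/2) − A(h)| = 6.823e-03.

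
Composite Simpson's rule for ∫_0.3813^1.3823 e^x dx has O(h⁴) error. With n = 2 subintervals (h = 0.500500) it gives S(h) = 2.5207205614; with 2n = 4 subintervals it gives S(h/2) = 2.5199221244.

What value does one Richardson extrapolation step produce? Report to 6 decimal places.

2.519869

The method has order 4: 2^4 = 16.
16×2.5199221244 − 2.5207205614 = 37.7980334290
Denominator 16 − 1 = 15.
Result: 2.5198688953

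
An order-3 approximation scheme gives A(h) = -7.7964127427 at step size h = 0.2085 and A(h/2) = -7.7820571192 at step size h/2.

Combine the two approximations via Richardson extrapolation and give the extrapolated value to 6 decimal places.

-7.780006

r = 3, so 2^r = 8.
Numerator 8·A(h/2) − A(h) = 8·(-7.7820571192) − (-7.7964127427) = -54.4600442109
Divide by 2^3 − 1 = 7.
Result: -7.7800063158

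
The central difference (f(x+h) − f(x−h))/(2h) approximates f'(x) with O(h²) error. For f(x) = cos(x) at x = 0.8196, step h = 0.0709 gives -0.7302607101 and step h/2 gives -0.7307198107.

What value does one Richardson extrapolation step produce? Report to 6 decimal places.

-0.730873

Leading term ∝ h^2; use weight 4 = 2^2.
Difference of the inputs: -0.7307198107 − (-0.7302607101) = -0.0004591006
Correction (A(h/2) − A(h))/(4 − 1) = (-0.0004591006)/3 = -0.0001530335
R = A(h/2) + (A(h/2) − A(h))/3 = -0.7307198107 − 0.0001530335 = -0.7308728442
Shift from A(h/2): −0.0001530335.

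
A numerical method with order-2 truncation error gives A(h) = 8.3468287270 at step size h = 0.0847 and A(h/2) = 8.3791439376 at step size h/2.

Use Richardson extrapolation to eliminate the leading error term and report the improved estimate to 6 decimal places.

8.389916

The method has order 2: 2^2 = 4.
4×8.3791439376 − 8.3468287270 = 25.1697470234
Divide by 2^2 − 1 = 3.
(4×8.3791439376 − 8.3468287270)/(4 − 1) = 8.3899156745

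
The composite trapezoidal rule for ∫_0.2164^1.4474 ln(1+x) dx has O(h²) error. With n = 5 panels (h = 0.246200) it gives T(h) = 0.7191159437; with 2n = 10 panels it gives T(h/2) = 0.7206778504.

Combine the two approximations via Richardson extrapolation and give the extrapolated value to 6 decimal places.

The method has order 2: 2^2 = 4.
2^2*A(h/2) = 2.8827114016; minus A(h) gives 2.1635954579.
Denominator 4 − 1 = 3.
Result: 0.7211984860
Shift from A(h/2): +0.0005206356.

0.721198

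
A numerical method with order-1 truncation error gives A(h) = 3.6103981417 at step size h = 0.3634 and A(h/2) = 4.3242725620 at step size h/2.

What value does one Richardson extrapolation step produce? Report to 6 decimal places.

5.038147

Order 1 gives 2^r = 2 and 2^r − 1 = 1.
2 × 4.3242725620 = 8.6485451240; subtract 3.6103981417 → 5.0381469823
Extrapolated: 5.0381469823 / 1 = 5.0381469823
Gap between inputs: 7.139e-01; correction applied: +0.7138744203.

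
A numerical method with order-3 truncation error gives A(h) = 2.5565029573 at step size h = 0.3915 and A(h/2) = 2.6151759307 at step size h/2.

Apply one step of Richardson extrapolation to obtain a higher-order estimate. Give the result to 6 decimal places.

Error is O(h^3); halving h shrinks it by 2^3 = 8.
8×2.6151759307 − 2.5565029573 = 18.3649044883
Denominator 8 − 1 = 7.
Extrapolated: 18.3649044883 / 7 = 2.6235577840

2.623558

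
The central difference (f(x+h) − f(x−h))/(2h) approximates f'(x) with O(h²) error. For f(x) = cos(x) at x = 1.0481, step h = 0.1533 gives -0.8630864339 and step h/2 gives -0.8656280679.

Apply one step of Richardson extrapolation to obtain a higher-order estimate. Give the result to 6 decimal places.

r = 2: numerator weight 4, denominator 3.
4*(-0.8656280679) = -3.4625122716; subtract (-0.8630864339) → -2.5994258377
(-2.5994258377) ÷ 3 = -0.8664752792
Shift from A(h/2): −0.0008472113.

-0.866475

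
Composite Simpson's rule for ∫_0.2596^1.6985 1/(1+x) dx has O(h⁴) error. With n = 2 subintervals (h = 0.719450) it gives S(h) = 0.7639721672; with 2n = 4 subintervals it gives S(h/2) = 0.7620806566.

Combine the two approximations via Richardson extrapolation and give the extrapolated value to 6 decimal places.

0.761955

Order 4 gives 2^r = 16 and 2^r − 1 = 15.
16·0.7620806566 = 12.1932905056; 12.1932905056 − 0.7639721672 = 11.4293183384
Divide by 2^4 − 1 = 15.
R = 11.4293183384/15 = 0.7619545559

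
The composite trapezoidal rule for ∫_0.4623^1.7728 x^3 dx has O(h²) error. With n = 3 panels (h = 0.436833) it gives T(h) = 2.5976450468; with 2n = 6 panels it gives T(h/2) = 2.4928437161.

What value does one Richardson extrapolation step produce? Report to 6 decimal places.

2.457910

Error is O(h^2); halving h shrinks it by 2^2 = 4.
4 × 2.4928437161 − 2.5976450468 = 7.3737298176
Extrapolated: 7.3737298176 / 3 = 2.4579099392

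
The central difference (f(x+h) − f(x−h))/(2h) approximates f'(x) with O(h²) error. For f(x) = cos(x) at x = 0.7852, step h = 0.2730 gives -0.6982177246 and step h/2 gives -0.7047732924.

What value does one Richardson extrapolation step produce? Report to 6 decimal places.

Order 2 gives 2^r = 4 and 2^r − 1 = 3.
4·(-0.7047732924) = -2.8190931696; (-2.8190931696) − (-0.6982177246) = -2.1208754450
(4·(-0.7047732924) − (-0.6982177246))/(4 − 1) = -0.7069584817
Shift from A(h/2): −0.0021851893.

-0.706958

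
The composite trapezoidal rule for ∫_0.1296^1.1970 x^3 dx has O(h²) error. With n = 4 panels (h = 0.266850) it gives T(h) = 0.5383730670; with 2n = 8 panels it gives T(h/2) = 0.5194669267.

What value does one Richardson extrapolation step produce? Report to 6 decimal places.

0.513165

Leading term ∝ h^2; use weight 4 = 2^2.
4 × 0.5194669267 = 2.0778677068; 2.0778677068 − 0.5383730670 = 1.5394946398
Denominator 4 − 1 = 3.
(4 × 0.5194669267 − 0.5383730670)/(4 − 1) = 0.5131648799
Shift from A(h/2): −0.0063020468.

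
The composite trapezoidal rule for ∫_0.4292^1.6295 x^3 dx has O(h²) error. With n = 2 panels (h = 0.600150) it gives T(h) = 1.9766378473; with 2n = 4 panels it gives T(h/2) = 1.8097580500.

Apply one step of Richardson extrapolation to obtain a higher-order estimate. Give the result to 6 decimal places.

Error is O(h^2); halving h shrinks it by 2^2 = 4.
A(h/2) − A(h) = 1.8097580500 − 1.9766378473 = -0.1668797973
Divide by 2^2 − 1 = 3: (-0.1668797973)/3 = -0.0556265991
R = A(h/2) + (A(h/2) − A(h))/3 = 1.8097580500 − 0.0556265991 = 1.7541314509

1.754131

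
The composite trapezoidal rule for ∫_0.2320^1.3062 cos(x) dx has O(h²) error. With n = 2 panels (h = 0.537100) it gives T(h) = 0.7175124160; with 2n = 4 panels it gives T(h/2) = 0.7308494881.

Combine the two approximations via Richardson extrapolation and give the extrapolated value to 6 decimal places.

0.735295

Order 2 gives 2^r = 4 and 2^r − 1 = 3.
Weighted: 2.9233979524 − 0.7175124160 = 2.2058855364
(4 × 0.7308494881 − 0.7175124160)/(4 − 1) = 0.7352951788
Gap between inputs: 1.334e-02; correction applied: +0.0044456907.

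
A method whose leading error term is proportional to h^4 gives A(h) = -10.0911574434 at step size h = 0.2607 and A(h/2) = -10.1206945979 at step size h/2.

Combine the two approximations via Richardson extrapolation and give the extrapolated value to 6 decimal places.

-10.122664

Method order is 4; weight 2^4 = 16.
16 × (-10.1206945979) − (-10.0911574434) = -151.8399561230
Extrapolated: (-151.8399561230) / 15 = -10.1226637415
Correction |R − A(h/2)| = 1.969e-03; gap |A(h/2) − A(h)| = 2.954e-02.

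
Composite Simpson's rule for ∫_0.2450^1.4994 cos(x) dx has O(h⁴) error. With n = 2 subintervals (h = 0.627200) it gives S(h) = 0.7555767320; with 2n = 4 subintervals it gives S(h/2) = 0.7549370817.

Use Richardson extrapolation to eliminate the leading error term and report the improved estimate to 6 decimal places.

Error is O(h^4); halving h shrinks it by 2^4 = 16.
16×0.7549370817 − 0.7555767320 = 11.3234165752
11.3234165752 ÷ 15 = 0.7548944383
Correction |R − A(h/2)| = 4.264e-05; gap |A(h/2) − A(h)| = 6.397e-04.

0.754894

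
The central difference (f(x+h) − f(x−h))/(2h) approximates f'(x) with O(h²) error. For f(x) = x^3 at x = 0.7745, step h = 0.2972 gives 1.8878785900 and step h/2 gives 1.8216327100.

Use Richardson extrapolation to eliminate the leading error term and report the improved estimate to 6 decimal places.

Method order is 2; weight 2^2 = 4.
4×1.8216327100 − 1.8878785900 = 5.3986522500
Divide by 2^2 − 1 = 3.
5.3986522500 ÷ 3 = 1.7995507500

1.799551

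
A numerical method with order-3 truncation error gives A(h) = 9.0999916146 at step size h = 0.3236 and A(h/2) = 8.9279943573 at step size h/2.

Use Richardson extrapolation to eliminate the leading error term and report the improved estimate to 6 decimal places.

8.903423

r = 3, so 2^r = 8.
Top: 8(8.9279943573) − (9.0999916146) = 62.3239632438
Divide by 2^3 − 1 = 7.
62.3239632438 ÷ 7 = 8.9034233205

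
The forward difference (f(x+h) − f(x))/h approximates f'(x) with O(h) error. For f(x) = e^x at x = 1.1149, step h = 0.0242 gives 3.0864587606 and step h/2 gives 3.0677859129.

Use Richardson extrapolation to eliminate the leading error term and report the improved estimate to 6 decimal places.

3.049113

Method order is 1; weight 2^1 = 2.
2×3.0677859129 − 3.0864587606 = 3.0491130652
(2×3.0677859129 − 3.0864587606)/(2 − 1) = 3.0491130652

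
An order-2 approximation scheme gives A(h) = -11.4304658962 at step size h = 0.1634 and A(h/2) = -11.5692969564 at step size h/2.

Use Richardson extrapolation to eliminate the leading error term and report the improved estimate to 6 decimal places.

-11.615574

Order 2 gives 2^r = 4 and 2^r − 1 = 3.
Weighted: (-46.2771878256) − (-11.4304658962) = -34.8467219294
Divide by 2^2 − 1 = 3.
(4·(-11.5692969564) − (-11.4304658962))/(4 − 1) = -11.6155739765
Gap between inputs: 1.388e-01; correction applied: −0.0462770201.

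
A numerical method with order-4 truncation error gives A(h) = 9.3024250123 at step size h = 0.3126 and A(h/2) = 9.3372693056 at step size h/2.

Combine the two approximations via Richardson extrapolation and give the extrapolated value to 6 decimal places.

9.339592

Leading term ∝ h^4; use weight 16 = 2^4.
Weighted: 149.3963088896 − 9.3024250123 = 140.0938838773
Denominator 16 − 1 = 15.
R = 140.0938838773/15 = 9.3395922585
Shift from A(h/2): +0.0023229529.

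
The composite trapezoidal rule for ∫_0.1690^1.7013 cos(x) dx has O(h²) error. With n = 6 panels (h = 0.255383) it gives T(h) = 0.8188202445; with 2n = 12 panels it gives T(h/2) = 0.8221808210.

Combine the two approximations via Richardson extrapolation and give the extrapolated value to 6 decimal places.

0.823301

The method has order 2: 2^2 = 4.
Numerator 4*A(h/2) − A(h) = 4*0.8221808210 − 0.8188202445 = 2.4699030395
Divide by 2^2 − 1 = 3.
So the Richardson estimate is 0.8233010132.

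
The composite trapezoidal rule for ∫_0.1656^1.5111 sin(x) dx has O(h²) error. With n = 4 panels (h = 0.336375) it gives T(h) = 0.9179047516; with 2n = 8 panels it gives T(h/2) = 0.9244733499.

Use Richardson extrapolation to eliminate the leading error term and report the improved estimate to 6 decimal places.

Order 2 gives 2^r = 4 and 2^r − 1 = 3.
Difference of the inputs: 0.9244733499 − 0.9179047516 = 0.0065685983
Correction (A(h/2) − A(h))/(4 − 1) = 0.0065685983/3 = 0.0021895328
R = 0.9244733499 + 0.0021895328 = 0.9266628827
Shift from A(h/2): +0.0021895328.

0.926663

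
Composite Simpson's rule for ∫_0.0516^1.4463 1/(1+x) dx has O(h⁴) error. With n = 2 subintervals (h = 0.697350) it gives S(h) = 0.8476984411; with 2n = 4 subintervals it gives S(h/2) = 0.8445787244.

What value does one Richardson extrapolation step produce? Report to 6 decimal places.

0.844371

Method order is 4; weight 2^4 = 16.
Top: 16(0.8445787244) − (0.8476984411) = 12.6655611493
Extrapolated: 12.6655611493 / 15 = 0.8443707433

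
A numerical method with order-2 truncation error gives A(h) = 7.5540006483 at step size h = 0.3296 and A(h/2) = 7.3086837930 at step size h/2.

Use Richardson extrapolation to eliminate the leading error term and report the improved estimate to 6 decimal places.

The method has order 2: 2^2 = 4.
4·7.3086837930 − 7.5540006483 = 21.6807345237
Denominator 4 − 1 = 3.
21.6807345237 ÷ 3 = 7.2269115079

7.226912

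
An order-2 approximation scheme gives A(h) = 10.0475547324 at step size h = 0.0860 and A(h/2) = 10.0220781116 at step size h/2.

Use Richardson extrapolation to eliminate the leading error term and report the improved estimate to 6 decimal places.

10.013586

Leading term ∝ h^2; use weight 4 = 2^2.
Numerator 4 × A(h/2) − A(h) = 4 × 10.0220781116 − 10.0475547324 = 30.0407577140
30.0407577140 ÷ 3 = 10.0135859047
Correction |R − A(h/2)| = 8.492e-03; gap |A(h/2) − A(h)| = 2.548e-02.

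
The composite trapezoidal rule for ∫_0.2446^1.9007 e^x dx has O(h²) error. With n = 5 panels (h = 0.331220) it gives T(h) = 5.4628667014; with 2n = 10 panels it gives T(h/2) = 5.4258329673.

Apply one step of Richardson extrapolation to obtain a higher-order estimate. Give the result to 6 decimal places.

The method has order 2: 2^2 = 4.
4×5.4258329673 − 5.4628667014 = 16.2404651678
(4×5.4258329673 − 5.4628667014)/(4 − 1) = 5.4134883893

5.413488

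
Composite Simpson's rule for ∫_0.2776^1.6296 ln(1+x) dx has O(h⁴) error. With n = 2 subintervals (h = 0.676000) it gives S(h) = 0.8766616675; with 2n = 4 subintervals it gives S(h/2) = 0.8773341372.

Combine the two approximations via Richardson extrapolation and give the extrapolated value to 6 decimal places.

0.877379

With r = 4 the leading error scales as h^4, so the weight is 2^4 = 16.
16×0.8773341372 = 14.0373461952; subtract 0.8766616675 → 13.1606845277
Divide by 2^4 − 1 = 15.
So the Richardson estimate is 0.8773789685.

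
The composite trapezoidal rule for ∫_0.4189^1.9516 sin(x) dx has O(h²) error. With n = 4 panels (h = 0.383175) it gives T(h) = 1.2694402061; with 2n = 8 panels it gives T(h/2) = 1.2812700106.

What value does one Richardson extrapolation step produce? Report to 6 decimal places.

1.285213

r = 2, so 2^r = 4.
2^2*A(h/2) = 5.1250800424; minus A(h) gives 3.8556398363.
Denominator 4 − 1 = 3.
R = 3.8556398363/3 = 1.2852132788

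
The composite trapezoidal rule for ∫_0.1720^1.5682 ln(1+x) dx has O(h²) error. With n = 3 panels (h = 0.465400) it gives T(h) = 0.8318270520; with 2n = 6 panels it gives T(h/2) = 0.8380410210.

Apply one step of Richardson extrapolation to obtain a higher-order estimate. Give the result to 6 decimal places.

With r = 2 the leading error scales as h^2, so the weight is 2^2 = 4.
4*0.8380410210 = 3.3521640840; 3.3521640840 − 0.8318270520 = 2.5203370320
Denominator 4 − 1 = 3.
(4*0.8380410210 − 0.8318270520)/(4 − 1) = 0.8401123440

0.840112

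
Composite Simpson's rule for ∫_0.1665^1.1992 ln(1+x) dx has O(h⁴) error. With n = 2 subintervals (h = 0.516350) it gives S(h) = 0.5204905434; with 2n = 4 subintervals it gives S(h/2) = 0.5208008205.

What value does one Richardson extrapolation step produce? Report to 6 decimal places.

Order 4 gives 2^r = 16 and 2^r − 1 = 15.
Difference of the inputs: 0.5208008205 − 0.5204905434 = 0.0003102771
Divide by 2^4 − 1 = 15: 0.0003102771/15 = 0.0000206851
R = A(h/2) + (A(h/2) − A(h))/15 = 0.5208008205 + 0.0000206851 = 0.5208215056
Correction |R − A(h/2)| = 2.069e-05; gap |A(h/2) − A(h)| = 3.103e-04.

0.520822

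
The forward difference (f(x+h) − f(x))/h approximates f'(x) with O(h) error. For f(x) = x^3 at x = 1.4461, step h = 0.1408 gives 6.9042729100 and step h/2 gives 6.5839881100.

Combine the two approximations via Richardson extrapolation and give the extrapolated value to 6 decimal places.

6.263703

Order 1 gives 2^r = 2 and 2^r − 1 = 1.
Numerator 2×A(h/2) − A(h) = 2×6.5839881100 − 6.9042729100 = 6.2637033100
Denominator 2 − 1 = 1.
Extrapolated: 6.2637033100 / 1 = 6.2637033100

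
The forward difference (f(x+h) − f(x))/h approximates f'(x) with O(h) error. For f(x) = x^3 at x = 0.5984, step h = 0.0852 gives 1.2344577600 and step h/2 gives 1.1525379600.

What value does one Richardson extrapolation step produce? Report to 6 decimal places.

1.070618

The method has order 1: 2^1 = 2.
Numerator 2 × A(h/2) − A(h) = 2 × 1.1525379600 − 1.2344577600 = 1.0706181600
Divide by 2^1 − 1 = 1.
Result: 1.0706181600
Shift from A(h/2): −0.0819198000.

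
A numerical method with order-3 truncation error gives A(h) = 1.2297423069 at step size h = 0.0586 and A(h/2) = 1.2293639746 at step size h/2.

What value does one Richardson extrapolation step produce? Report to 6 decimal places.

The method has order 3: 2^3 = 8.
Weighted: 9.8349117968 − 1.2297423069 = 8.6051694899
Divide by 2^3 − 1 = 7.
R = 8.6051694899/7 = 1.2293099271
Correction |R − A(h/2)| = 5.405e-05; gap |A(h/2) − A(h)| = 3.783e-04.

1.229310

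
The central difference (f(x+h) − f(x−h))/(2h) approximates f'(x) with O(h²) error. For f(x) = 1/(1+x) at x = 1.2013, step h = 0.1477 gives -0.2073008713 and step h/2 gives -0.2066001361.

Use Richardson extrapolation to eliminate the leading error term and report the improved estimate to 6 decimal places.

Method order is 2; weight 2^2 = 4.
Numerator 4 × A(h/2) − A(h) = 4 × (-0.2066001361) − (-0.2073008713) = -0.6190996731
R = (-0.6190996731)/3 = -0.2063665577
Shift from A(h/2): +0.0002335784.

-0.206367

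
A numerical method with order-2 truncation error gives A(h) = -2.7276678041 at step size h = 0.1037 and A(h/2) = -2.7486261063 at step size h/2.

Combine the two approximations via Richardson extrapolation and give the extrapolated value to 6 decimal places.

-2.755612

r = 2, so 2^r = 4.
4·(-2.7486261063) = -10.9945044252; (-10.9945044252) − (-2.7276678041) = -8.2668366211
Divide by 2^2 − 1 = 3.
Extrapolated: (-8.2668366211) / 3 = -2.7556122070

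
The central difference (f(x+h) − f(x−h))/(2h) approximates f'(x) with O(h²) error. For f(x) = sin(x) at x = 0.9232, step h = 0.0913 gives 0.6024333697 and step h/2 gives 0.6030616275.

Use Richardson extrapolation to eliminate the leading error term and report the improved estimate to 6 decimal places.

Method order is 2; weight 2^2 = 4.
Difference of the inputs: 0.6030616275 − 0.6024333697 = 0.0006282578
Divide by 2^2 − 1 = 3: 0.0006282578/3 = 0.0002094193
R = A(h/2) + (A(h/2) − A(h))/3 = 0.6030616275 + 0.0002094193 = 0.6032710468
Shift from A(h/2): +0.0002094193.

0.603271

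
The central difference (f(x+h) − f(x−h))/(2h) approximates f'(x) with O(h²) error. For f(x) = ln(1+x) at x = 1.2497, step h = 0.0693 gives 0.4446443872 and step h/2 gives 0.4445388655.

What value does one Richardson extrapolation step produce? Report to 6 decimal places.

0.444504

r = 2, so 2^r = 4.
4·0.4445388655 − 0.4446443872 = 1.3335110748
(4·0.4445388655 − 0.4446443872)/(4 − 1) = 0.4445036916
Shift from A(h/2): −0.0000351739.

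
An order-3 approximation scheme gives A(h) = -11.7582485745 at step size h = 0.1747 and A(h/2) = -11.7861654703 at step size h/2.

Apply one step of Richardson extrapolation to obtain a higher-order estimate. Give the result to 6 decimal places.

The method has order 3: 2^3 = 8.
8·(-11.7861654703) − (-11.7582485745) = -82.5310751879
Denominator 8 − 1 = 7.
Extrapolated: (-82.5310751879) / 7 = -11.7901535983

-11.790154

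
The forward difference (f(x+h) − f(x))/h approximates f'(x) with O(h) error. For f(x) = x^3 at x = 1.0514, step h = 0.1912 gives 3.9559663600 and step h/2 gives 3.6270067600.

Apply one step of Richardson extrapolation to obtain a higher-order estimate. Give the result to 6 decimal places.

3.298047

Error is O(h^1); halving h shrinks it by 2^1 = 2.
2 × 3.6270067600 = 7.2540135200; subtract 3.9559663600 → 3.2980471600
Divide by 2^1 − 1 = 1.
So the Richardson estimate is 3.2980471600.
Shift from A(h/2): −0.3289596000.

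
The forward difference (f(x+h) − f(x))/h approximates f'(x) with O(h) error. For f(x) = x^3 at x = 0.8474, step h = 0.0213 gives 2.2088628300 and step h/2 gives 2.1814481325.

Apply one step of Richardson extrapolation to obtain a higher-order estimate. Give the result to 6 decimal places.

r = 1, so 2^r = 2.
2×2.1814481325 = 4.3628962650; subtract 2.2088628300 → 2.1540334350
Denominator 2 − 1 = 1.
Result: 2.1540334350
Shift from A(h/2): −0.0274146975.

2.154033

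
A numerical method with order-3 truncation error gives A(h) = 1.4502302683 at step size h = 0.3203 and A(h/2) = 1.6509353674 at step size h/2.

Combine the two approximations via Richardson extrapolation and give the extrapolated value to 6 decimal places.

1.679608

With r = 3 the leading error scales as h^3, so the weight is 2^3 = 8.
Numerator 8*A(h/2) − A(h) = 8*1.6509353674 − 1.4502302683 = 11.7572526709
Extrapolated: 11.7572526709 / 7 = 1.6796075244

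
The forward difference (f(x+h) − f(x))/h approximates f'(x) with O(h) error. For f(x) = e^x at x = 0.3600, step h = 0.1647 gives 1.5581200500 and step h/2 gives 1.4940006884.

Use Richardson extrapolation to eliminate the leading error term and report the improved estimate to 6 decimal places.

1.429881

Error is O(h^1); halving h shrinks it by 2^1 = 2.
Weighted: 2.9880013768 − 1.5581200500 = 1.4298813268
Extrapolated: 1.4298813268 / 1 = 1.4298813268
Correction |R − A(h/2)| = 6.412e-02; gap |A(h/2) − A(h)| = 6.412e-02.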